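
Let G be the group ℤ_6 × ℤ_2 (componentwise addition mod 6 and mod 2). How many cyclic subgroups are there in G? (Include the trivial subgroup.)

A cyclic subgroup of order d is generated by each of its φ(d) elements of order d, so the cyclic subgroups of order d number (#elements of order d)/φ(d).
Cyclic subgroups by order — order 1: 1; order 2: 3; order 3: 1; order 6: 3.
Total: 8.

8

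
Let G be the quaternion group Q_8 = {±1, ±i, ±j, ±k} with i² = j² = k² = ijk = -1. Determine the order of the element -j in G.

Computing powers of -j: the smallest k with (-j)^k = e is k = 4.

4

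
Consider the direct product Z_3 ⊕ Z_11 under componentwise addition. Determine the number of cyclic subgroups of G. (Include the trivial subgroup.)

Each element a generates a cyclic subgroup ⟨a⟩; distinct elements may generate the same one (a cyclic group of order d has φ(d) generators).
Cyclic subgroups by order — order 1: 1; order 3: 1; order 11: 1; order 33: 1.
Total: 4.

4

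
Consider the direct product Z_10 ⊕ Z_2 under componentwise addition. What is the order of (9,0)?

The order of (9,0) in Z_10 × Z_2 is lcm(ord(9) in Z_10, ord(0) in Z_2).
ord(9) = 10 and ord(0) = 1, so |⟨(9,0)⟩| = lcm(10, 1) = 10.

10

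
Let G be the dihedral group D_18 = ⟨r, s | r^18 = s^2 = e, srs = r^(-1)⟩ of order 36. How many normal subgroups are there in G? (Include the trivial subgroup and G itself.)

G has 45 subgroups. Checking conjugation-invariance by order — order 1: 1/1 normal; order 2: 1/19 normal; order 3: 1/1 normal; order 4: 0/9 normal; order 6: 1/7 normal; order 9: 1/1 normal; order 12: 0/3 normal; order 18: 3/3 normal; order 36: 1/1 normal.
Total normal subgroups: 9.

9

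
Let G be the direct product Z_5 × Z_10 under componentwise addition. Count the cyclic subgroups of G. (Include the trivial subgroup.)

14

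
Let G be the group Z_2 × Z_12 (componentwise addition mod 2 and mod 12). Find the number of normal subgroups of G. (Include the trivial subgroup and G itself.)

16

G is abelian, so every subgroup is normal.
G has 16 subgroups in total, hence 16 normal subgroups.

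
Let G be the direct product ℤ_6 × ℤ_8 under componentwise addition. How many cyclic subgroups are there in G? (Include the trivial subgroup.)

16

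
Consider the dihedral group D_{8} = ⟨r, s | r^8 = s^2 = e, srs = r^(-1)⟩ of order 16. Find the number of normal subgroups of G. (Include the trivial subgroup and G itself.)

7

G has 19 subgroups. Checking conjugation-invariance by order — order 1: 1/1 normal; order 2: 1/9 normal; order 4: 1/5 normal; order 8: 3/3 normal; order 16: 1/1 normal.
Total normal subgroups: 7.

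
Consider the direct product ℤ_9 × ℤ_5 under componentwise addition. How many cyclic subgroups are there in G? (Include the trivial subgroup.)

6

Each element a generates a cyclic subgroup ⟨a⟩; distinct elements may generate the same one (a cyclic group of order d has φ(d) generators).
Cyclic subgroups by order — order 1: 1; order 3: 1; order 5: 1; order 9: 1; order 15: 1; order 45: 1.
Total: 6.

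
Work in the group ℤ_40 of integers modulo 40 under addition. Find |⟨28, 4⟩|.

|⟨28⟩| = 10 and |⟨4⟩| = 10, so |H| is a multiple of lcm(10, 10) = 10 and divides |G| = 40.
Closing under the operation: H = {0, 4, 8, 12, 16, 20, 24, 28, 32, 36}, so |H| = 10.

10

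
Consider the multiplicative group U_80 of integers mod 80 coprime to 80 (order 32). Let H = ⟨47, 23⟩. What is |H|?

|⟨47⟩| = 4 and |⟨23⟩| = 4, so |H| is a multiple of lcm(4, 4) = 4 and divides |G| = 32.
Closing under the operation: H = {1, 7, 9, 23, 41, 47, 49, 63}, so |H| = 8.

8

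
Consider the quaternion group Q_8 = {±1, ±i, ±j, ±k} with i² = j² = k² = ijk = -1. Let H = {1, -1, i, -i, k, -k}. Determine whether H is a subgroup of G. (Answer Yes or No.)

|H| = 6 does not divide |G| = 8, so by Lagrange H is not a subgroup.

No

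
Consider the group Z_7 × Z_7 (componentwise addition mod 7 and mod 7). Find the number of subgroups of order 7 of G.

8

|G| = 49 and 7 | 49, so subgroups of order 7 are possible by Lagrange.
The subgroups of order 7 are: {(0,0), (0,1), (0,2), (0,3), (0,4), (0,5), (0,6)}; {(0,0), (1,0), (2,0), (3,0), (4,0), (5,0), (6,0)}; {(0,0), (1,1), (2,2), (3,3), (4,4), (5,5), (6,6)}; {(0,0), (1,2), (2,4), (3,6), (4,1), (5,3), (6,5)}; … (8 in all).
So G has 8 subgroups of order 7.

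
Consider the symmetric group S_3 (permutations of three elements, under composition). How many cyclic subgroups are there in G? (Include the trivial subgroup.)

5

Each element a generates a cyclic subgroup ⟨a⟩; distinct elements may generate the same one (a cyclic group of order d has φ(d) generators).
Cyclic subgroups by order — order 1: 1; order 2: 3; order 3: 1.
Total: 5.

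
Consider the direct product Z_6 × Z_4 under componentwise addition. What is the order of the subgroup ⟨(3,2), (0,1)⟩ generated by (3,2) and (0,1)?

8

|⟨(3,2)⟩| = 2 and |⟨(0,1)⟩| = 4, so |H| is a multiple of lcm(2, 4) = 4 and divides |G| = 24.
Closing under the operation: H = {(0,0), (0,1), (0,2), (0,3), (3,0), (3,1), (3,2), (3,3)}, so |H| = 8.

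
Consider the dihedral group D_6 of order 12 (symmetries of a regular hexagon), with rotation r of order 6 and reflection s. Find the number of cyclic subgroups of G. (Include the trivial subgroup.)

10

A cyclic subgroup of order d is generated by each of its φ(d) elements of order d, so the cyclic subgroups of order d number (#elements of order d)/φ(d).
Cyclic subgroups by order — order 1: 1; order 2: 7; order 3: 1; order 6: 1.
Total: 10.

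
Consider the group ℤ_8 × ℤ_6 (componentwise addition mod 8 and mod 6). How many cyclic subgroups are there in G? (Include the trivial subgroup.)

Each element a generates a cyclic subgroup ⟨a⟩; distinct elements may generate the same one (a cyclic group of order d has φ(d) generators).
Cyclic subgroups by order — order 1: 1; order 2: 3; order 3: 1; order 4: 2; order 6: 3; order 8: 2; order 12: 2; order 24: 2.
Total: 16.

16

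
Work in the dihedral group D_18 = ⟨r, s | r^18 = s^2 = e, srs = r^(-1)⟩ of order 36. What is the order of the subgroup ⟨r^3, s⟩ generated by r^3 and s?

|⟨r^3⟩| = 6 and |⟨s⟩| = 2, so |H| is a multiple of lcm(6, 2) = 6 and divides |G| = 36.
Closing under the operation: H = {e, r^3, r^6, r^9, r^12, r^15, s, r^3s, r^6s, r^9s, r^12s, r^15s}, so |H| = 12.

12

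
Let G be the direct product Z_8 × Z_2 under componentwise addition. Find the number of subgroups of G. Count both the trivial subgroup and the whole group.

11

|G| = 16, so by Lagrange every subgroup order divides 16. Divisors: 1, 2, 4, 8, 16.
Subgroups by order — order 1: 1; order 2: 3; order 4: 3; order 8: 3; order 16: 1.
Total: 1 + 3 + 3 + 3 + 1 = 11.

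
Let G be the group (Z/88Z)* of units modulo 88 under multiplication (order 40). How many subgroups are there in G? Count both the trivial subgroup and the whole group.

32

|G| = 40, so by Lagrange every subgroup order divides 40. Divisors: 1, 2, 4, 5, 8, 10, 20, 40.
Subgroups by order — order 1: 1; order 2: 7; order 4: 7; order 5: 1; order 8: 1; order 10: 7; order 20: 7; order 40: 1.
Total: 1 + 7 + 7 + 1 + 1 + 7 + 7 + 1 = 32.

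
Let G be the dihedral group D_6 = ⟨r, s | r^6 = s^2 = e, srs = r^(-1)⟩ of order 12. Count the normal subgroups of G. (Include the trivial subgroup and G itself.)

7

G has 16 subgroups. Checking conjugation-invariance by order — order 1: 1/1 normal; order 2: 1/7 normal; order 3: 1/1 normal; order 4: 0/3 normal; order 6: 3/3 normal; order 12: 1/1 normal.
Total normal subgroups: 7.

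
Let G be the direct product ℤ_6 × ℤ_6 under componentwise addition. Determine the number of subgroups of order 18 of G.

3

|G| = 36 and 18 | 36, so subgroups of order 18 are possible by Lagrange.
The subgroups of order 18 are: {(0,0), (0,1), (0,2), (0,3), (0,4), (0,5), (2,0), (2,1), (2,2), (2,3), (2,4), (2,5), (4,0), (4,1), (4,2), (4,3), (4,4), (4,5)}; {(0,0), (0,2), (0,4), (1,0), (1,2), (1,4), (2,0), (2,2), (2,4), (3,0), (3,2), (3,4), (4,0), (4,2), (4,4), (5,0), (5,2), (5,4)}; {(0,0), (0,2), (0,4), (1,1), (1,3), (1,5), (2,0), (2,2), (2,4), (3,1), (3,3), (3,5), (4,0), (4,2), (4,4), (5,1), (5,3), (5,5)}.
So G has 3 subgroups of order 18.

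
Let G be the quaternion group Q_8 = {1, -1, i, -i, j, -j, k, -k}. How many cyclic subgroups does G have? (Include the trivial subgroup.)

5

Each element a generates a cyclic subgroup ⟨a⟩; distinct elements may generate the same one (a cyclic group of order d has φ(d) generators).
Cyclic subgroups by order — order 1: 1; order 2: 1; order 4: 3.
Total: 5.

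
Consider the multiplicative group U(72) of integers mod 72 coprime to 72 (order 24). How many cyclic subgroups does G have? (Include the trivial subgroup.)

16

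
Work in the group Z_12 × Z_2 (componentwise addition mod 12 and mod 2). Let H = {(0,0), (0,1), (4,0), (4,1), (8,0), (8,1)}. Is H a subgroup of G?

|H| = 6 divides |G| = 24, consistent with Lagrange.
H contains the identity, every element's inverse is in H, and H is closed under +: it is a subgroup.
In fact H = ⟨(4,1)⟩.

Yes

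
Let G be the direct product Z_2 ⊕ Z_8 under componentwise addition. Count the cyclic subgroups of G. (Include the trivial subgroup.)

8

Each element a generates a cyclic subgroup ⟨a⟩; distinct elements may generate the same one (a cyclic group of order d has φ(d) generators).
Cyclic subgroups by order — order 1: 1; order 2: 3; order 4: 2; order 8: 2.
Total: 8.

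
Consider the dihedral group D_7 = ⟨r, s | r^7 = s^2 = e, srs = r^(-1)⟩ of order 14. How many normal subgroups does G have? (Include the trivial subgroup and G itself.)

G has 10 subgroups. Checking conjugation-invariance by order — order 1: 1/1 normal; order 2: 0/7 normal; order 7: 1/1 normal; order 14: 1/1 normal.
Total normal subgroups: 3.

3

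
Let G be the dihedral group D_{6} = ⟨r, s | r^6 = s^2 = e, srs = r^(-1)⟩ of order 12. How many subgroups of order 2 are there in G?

|G| = 12 and 2 | 12, so subgroups of order 2 are possible by Lagrange.
The subgroups of order 2 are: {e, r^2s}; {e, r^3}; {e, r^3s}; {e, r^4s}; … (7 in all).
So G has 7 subgroups of order 2.

7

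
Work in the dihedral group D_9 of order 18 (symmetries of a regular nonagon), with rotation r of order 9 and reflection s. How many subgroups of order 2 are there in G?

|G| = 18 and 2 | 18, so subgroups of order 2 are possible by Lagrange.
The subgroups of order 2 are: {e, r^2s}; {e, r^3s}; {e, r^4s}; {e, r^5s}; … (9 in all).
So G has 9 subgroups of order 2.

9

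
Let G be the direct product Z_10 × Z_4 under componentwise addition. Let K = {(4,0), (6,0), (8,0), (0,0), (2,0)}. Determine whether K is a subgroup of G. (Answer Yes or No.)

|K| = 5 divides |G| = 40, consistent with Lagrange.
K contains the identity, every element's inverse is in K, and K is closed under +: it is a subgroup.
In fact K = ⟨(4,0)⟩.

Yes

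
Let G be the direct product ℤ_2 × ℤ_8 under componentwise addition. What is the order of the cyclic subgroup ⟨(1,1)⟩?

8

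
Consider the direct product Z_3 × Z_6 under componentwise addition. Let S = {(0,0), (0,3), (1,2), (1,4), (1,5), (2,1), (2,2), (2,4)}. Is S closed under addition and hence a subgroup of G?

No

|S| = 8 does not divide |G| = 18, so by Lagrange S is not a subgroup.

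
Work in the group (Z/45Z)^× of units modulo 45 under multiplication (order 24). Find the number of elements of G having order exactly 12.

The elements of order 12 are: 2, 7, 13, 22, 23, 32, 38, 43.
That's 8.

8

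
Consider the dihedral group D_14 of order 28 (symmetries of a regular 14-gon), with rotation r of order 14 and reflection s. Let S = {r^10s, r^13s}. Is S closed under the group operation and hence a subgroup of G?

The identity e ∉ S, so S is not a subgroup.

No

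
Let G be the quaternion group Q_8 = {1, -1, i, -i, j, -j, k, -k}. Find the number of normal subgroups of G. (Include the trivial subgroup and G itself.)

G has 6 subgroups. Checking conjugation-invariance by order — order 1: 1/1 normal; order 2: 1/1 normal; order 4: 3/3 normal; order 8: 1/1 normal.
Total normal subgroups: 6.

6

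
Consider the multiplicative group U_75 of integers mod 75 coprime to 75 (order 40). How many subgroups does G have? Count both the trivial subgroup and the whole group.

|G| = 40, so by Lagrange every subgroup order divides 40. Divisors: 1, 2, 4, 5, 8, 10, 20, 40.
Subgroups by order — order 1: 1; order 2: 3; order 4: 3; order 5: 1; order 8: 1; order 10: 3; order 20: 3; order 40: 1.
Total: 1 + 3 + 3 + 1 + 1 + 3 + 3 + 1 = 16.

16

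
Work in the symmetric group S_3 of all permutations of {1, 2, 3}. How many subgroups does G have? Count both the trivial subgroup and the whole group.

|G| = 6, so by Lagrange every subgroup order divides 6. Divisors: 1, 2, 3, 6.
Subgroups by order — order 1: 1; order 2: 3; order 3: 1; order 6: 1.
Total: 1 + 3 + 1 + 1 = 6.

6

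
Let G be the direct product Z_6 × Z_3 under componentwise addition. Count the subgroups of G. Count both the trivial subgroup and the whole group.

12

|G| = 18, so by Lagrange every subgroup order divides 18. Divisors: 1, 2, 3, 6, 9, 18.
Subgroups by order — order 1: 1; order 2: 1; order 3: 4; order 6: 4; order 9: 1; order 18: 1.
Total: 1 + 1 + 4 + 4 + 1 + 1 = 12.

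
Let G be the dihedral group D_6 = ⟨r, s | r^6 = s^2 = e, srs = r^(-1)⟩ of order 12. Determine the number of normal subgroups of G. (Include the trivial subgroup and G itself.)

G has 16 subgroups. Checking conjugation-invariance by order — order 1: 1/1 normal; order 2: 1/7 normal; order 3: 1/1 normal; order 4: 0/3 normal; order 6: 3/3 normal; order 12: 1/1 normal.
Total normal subgroups: 7.

7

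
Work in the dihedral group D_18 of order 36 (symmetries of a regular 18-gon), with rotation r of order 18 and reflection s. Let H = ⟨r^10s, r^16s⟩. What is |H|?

|⟨r^10s⟩| = 2 and |⟨r^16s⟩| = 2, so |H| is a multiple of lcm(2, 2) = 2 and divides |G| = 36.
Closing under the operation: H = {e, r^6, r^12, r^4s, r^10s, r^16s}, so |H| = 6.

6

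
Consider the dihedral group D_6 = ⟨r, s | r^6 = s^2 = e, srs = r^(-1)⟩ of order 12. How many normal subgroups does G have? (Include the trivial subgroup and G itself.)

G has 16 subgroups. Checking conjugation-invariance by order — order 1: 1/1 normal; order 2: 1/7 normal; order 3: 1/1 normal; order 4: 0/3 normal; order 6: 3/3 normal; order 12: 1/1 normal.
Total normal subgroups: 7.

7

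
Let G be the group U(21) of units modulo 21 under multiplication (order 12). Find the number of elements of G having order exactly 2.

The elements of order 2 are: 8, 13, 20.
That's 3.

3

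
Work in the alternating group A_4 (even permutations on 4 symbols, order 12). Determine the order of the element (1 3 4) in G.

3

Computing powers of (1 3 4): the smallest k with ((1 3 4))^k = e is k = 3.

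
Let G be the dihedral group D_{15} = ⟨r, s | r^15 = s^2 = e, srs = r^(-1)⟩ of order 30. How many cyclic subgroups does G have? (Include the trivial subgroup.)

Group the elements of G by the cyclic subgroup they generate; each cyclic subgroup of order d accounts for φ(d) elements.
Cyclic subgroups by order — order 1: 1; order 2: 15; order 3: 1; order 5: 1; order 15: 1.
Total: 19.

19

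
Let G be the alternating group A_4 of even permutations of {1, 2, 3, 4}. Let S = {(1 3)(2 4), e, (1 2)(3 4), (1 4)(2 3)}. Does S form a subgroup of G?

|S| = 4 divides |G| = 12, consistent with Lagrange.
S contains the identity, every element's inverse is in S, and S is closed under ∘: it is a subgroup.

Yes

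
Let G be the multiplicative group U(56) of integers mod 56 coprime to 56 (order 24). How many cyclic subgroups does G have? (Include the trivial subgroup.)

16

Each element a generates a cyclic subgroup ⟨a⟩; distinct elements may generate the same one (a cyclic group of order d has φ(d) generators).
Cyclic subgroups by order — order 1: 1; order 2: 7; order 3: 1; order 6: 7.
Total: 16.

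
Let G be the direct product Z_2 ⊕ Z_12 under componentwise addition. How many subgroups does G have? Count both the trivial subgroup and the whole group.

16

|G| = 24, so by Lagrange every subgroup order divides 24. Divisors: 1, 2, 3, 4, 6, 8, 12, 24.
Subgroups by order — order 1: 1; order 2: 3; order 3: 1; order 4: 3; order 6: 3; order 8: 1; order 12: 3; order 24: 1.
Total: 1 + 3 + 1 + 3 + 3 + 1 + 3 + 1 = 16.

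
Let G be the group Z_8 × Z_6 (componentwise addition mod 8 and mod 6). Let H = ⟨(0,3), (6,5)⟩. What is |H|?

|⟨(0,3)⟩| = 2 and |⟨(6,5)⟩| = 12, so |H| is a multiple of lcm(2, 12) = 12 and divides |G| = 48.
Closing under the operation: H = {(0,0), (0,1), (0,2), (0,3), (0,4), (0,5), (2,0), (2,1), (2,2), (2,3), (2,4), (2,5), (4,0), (4,1), (4,2), (4,3), (4,4), (4,5), (6,0), (6,1), (6,2), (6,3), (6,4), (6,5)}, so |H| = 24.

24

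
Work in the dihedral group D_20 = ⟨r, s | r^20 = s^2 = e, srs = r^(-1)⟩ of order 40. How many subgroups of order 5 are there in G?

1

|G| = 40 and 5 | 40, so subgroups of order 5 are possible by Lagrange.
The subgroups of order 5 are: {e, r^4, r^8, r^12, r^16}.
So G has 1 subgroup of order 5.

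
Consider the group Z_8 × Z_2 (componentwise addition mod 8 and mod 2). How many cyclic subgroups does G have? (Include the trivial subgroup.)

8

A cyclic subgroup of order d is generated by each of its φ(d) elements of order d, so the cyclic subgroups of order d number (#elements of order d)/φ(d).
Cyclic subgroups by order — order 1: 1; order 2: 3; order 4: 2; order 8: 2.
Total: 8.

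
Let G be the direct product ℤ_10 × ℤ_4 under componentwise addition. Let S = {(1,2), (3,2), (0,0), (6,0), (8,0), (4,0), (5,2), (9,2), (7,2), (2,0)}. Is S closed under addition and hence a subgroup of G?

Yes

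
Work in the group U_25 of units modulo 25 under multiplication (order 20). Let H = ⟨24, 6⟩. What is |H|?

|⟨24⟩| = 2 and |⟨6⟩| = 5, so |H| is a multiple of lcm(2, 5) = 10 and divides |G| = 20.
Closing under the operation: H = {1, 4, 6, 9, 11, 14, 16, 19, 21, 24}, so |H| = 10.

10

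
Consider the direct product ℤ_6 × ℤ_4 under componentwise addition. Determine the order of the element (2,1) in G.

The order of (2,1) in Z_6 × Z_4 is lcm(ord(2) in Z_6, ord(1) in Z_4).
ord(2) = 3 and ord(1) = 4, so |⟨(2,1)⟩| = lcm(3, 4) = 12.

12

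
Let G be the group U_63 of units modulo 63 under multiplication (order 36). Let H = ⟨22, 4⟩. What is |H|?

9

|⟨22⟩| = 3 and |⟨4⟩| = 3, so |H| is a multiple of lcm(3, 3) = 3 and divides |G| = 36.
Closing under the operation: H = {1, 4, 16, 22, 25, 37, 43, 46, 58}, so |H| = 9.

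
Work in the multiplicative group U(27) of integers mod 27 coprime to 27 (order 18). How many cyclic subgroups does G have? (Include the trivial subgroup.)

Group the elements of G by the cyclic subgroup they generate; each cyclic subgroup of order d accounts for φ(d) elements.
Cyclic subgroups by order — order 1: 1; order 2: 1; order 3: 1; order 6: 1; order 9: 1; order 18: 1.
Total: 6.

6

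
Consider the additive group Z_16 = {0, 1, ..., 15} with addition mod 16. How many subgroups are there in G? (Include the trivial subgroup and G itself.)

Subgroups of the cyclic group Z_16 correspond bijectively to divisors of 16.
Divisors of 16: 1, 2, 4, 8, 16.
So Z_16 has 5 subgroups.

5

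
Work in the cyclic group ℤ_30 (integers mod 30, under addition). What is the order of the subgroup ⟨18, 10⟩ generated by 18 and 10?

15

|⟨18⟩| = 5 and |⟨10⟩| = 3, so |H| is a multiple of lcm(5, 3) = 15 and divides |G| = 30.
Closing under the operation: H = {0, 2, 4, 6, 8, 10, 12, 14, 16, 18, 20, 22, 24, 26, 28}, so |H| = 15.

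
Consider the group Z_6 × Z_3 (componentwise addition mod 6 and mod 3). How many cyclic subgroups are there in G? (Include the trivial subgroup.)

10

Each element a generates a cyclic subgroup ⟨a⟩; distinct elements may generate the same one (a cyclic group of order d has φ(d) generators).
Cyclic subgroups by order — order 1: 1; order 2: 1; order 3: 4; order 6: 4.
Total: 10.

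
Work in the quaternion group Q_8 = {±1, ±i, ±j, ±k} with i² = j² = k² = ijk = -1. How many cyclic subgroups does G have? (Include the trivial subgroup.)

Each element a generates a cyclic subgroup ⟨a⟩; distinct elements may generate the same one (a cyclic group of order d has φ(d) generators).
Cyclic subgroups by order — order 1: 1; order 2: 1; order 4: 3.
Total: 5.

5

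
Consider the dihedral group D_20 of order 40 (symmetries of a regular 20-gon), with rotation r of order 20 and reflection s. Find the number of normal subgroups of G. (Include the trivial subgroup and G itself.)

G has 48 subgroups. Checking conjugation-invariance by order — order 1: 1/1 normal; order 2: 1/21 normal; order 4: 1/11 normal; order 5: 1/1 normal; order 8: 0/5 normal; order 10: 1/5 normal; order 20: 3/3 normal; order 40: 1/1 normal.
Total normal subgroups: 9.

9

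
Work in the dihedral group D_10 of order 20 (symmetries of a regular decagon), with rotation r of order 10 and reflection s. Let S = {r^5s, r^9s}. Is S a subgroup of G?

The identity e ∉ S, so S is not a subgroup.

No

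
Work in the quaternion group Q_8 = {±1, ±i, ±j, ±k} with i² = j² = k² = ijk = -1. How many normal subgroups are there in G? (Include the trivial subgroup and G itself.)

6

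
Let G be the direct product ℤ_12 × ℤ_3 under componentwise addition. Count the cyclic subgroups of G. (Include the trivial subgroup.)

Group the elements of G by the cyclic subgroup they generate; each cyclic subgroup of order d accounts for φ(d) elements.
Cyclic subgroups by order — order 1: 1; order 2: 1; order 3: 4; order 4: 1; order 6: 4; order 12: 4.
Total: 15.

15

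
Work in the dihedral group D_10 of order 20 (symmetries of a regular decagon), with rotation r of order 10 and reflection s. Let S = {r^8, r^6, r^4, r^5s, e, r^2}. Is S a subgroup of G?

No

|S| = 6 does not divide |G| = 20, so by Lagrange S is not a subgroup.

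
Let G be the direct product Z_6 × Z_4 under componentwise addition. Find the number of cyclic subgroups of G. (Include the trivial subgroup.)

Each element a generates a cyclic subgroup ⟨a⟩; distinct elements may generate the same one (a cyclic group of order d has φ(d) generators).
Cyclic subgroups by order — order 1: 1; order 2: 3; order 3: 1; order 4: 2; order 6: 3; order 12: 2.
Total: 12.

12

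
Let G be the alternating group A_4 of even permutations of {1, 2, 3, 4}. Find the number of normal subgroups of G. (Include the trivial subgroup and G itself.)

3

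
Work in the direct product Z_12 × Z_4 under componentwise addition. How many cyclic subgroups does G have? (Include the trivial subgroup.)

20

Group the elements of G by the cyclic subgroup they generate; each cyclic subgroup of order d accounts for φ(d) elements.
Cyclic subgroups by order — order 1: 1; order 2: 3; order 3: 1; order 4: 6; order 6: 3; order 12: 6.
Total: 20.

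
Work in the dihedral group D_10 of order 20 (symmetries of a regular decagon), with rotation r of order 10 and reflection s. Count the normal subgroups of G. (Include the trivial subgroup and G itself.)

G has 22 subgroups. Checking conjugation-invariance by order — order 1: 1/1 normal; order 2: 1/11 normal; order 4: 0/5 normal; order 5: 1/1 normal; order 10: 3/3 normal; order 20: 1/1 normal.
Total normal subgroups: 7.

7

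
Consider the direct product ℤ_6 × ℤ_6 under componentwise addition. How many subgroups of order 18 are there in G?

3

|G| = 36 and 18 | 36, so subgroups of order 18 are possible by Lagrange.
The subgroups of order 18 are: {(0,0), (0,1), (0,2), (0,3), (0,4), (0,5), (2,0), (2,1), (2,2), (2,3), (2,4), (2,5), (4,0), (4,1), (4,2), (4,3), (4,4), (4,5)}; {(0,0), (0,2), (0,4), (1,0), (1,2), (1,4), (2,0), (2,2), (2,4), (3,0), (3,2), (3,4), (4,0), (4,2), (4,4), (5,0), (5,2), (5,4)}; {(0,0), (0,2), (0,4), (1,1), (1,3), (1,5), (2,0), (2,2), (2,4), (3,1), (3,3), (3,5), (4,0), (4,2), (4,4), (5,1), (5,3), (5,5)}.
So G has 3 subgroups of order 18.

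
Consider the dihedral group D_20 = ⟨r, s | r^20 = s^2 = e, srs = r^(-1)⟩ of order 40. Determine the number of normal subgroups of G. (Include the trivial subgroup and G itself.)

G has 48 subgroups. Checking conjugation-invariance by order — order 1: 1/1 normal; order 2: 1/21 normal; order 4: 1/11 normal; order 5: 1/1 normal; order 8: 0/5 normal; order 10: 1/5 normal; order 20: 3/3 normal; order 40: 1/1 normal.
Total normal subgroups: 9.

9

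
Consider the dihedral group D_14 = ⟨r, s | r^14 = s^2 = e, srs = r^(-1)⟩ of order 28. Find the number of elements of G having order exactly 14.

The elements of order 14 are: r, r^3, r^5, r^9, r^11, r^13.
That's 6.

6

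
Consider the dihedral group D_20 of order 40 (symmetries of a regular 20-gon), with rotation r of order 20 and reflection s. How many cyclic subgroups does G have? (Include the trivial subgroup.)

A cyclic subgroup of order d is generated by each of its φ(d) elements of order d, so the cyclic subgroups of order d number (#elements of order d)/φ(d).
Cyclic subgroups by order — order 1: 1; order 2: 21; order 4: 1; order 5: 1; order 10: 1; order 20: 1.
Total: 26.

26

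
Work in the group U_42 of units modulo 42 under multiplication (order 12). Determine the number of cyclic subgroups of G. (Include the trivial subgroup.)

8

Group the elements of G by the cyclic subgroup they generate; each cyclic subgroup of order d accounts for φ(d) elements.
Cyclic subgroups by order — order 1: 1; order 2: 3; order 3: 1; order 6: 3.
Total: 8.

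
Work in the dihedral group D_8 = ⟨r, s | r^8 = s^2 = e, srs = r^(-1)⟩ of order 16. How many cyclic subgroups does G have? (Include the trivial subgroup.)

12

Each element a generates a cyclic subgroup ⟨a⟩; distinct elements may generate the same one (a cyclic group of order d has φ(d) generators).
Cyclic subgroups by order — order 1: 1; order 2: 9; order 4: 1; order 8: 1.
Total: 12.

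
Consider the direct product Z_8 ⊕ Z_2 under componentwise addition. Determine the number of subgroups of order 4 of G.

3

|G| = 16 and 4 | 16, so subgroups of order 4 are possible by Lagrange.
The subgroups of order 4 are: {(0,0), (0,1), (4,0), (4,1)}; {(0,0), (2,0), (4,0), (6,0)}; {(0,0), (2,1), (4,0), (6,1)}.
So G has 3 subgroups of order 4.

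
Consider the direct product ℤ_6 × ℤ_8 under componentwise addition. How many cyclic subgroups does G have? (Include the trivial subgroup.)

Each element a generates a cyclic subgroup ⟨a⟩; distinct elements may generate the same one (a cyclic group of order d has φ(d) generators).
Cyclic subgroups by order — order 1: 1; order 2: 3; order 3: 1; order 4: 2; order 6: 3; order 8: 2; order 12: 2; order 24: 2.
Total: 16.

16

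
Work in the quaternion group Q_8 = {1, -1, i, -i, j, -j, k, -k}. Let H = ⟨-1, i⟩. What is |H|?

4

|⟨-1⟩| = 2 and |⟨i⟩| = 4, so |H| is a multiple of lcm(2, 4) = 4 and divides |G| = 8.
Closing under the operation: H = {1, -1, i, -i}, so |H| = 4.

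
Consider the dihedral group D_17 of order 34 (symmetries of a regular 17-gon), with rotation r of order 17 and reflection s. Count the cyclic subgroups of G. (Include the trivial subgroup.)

A cyclic subgroup of order d is generated by each of its φ(d) elements of order d, so the cyclic subgroups of order d number (#elements of order d)/φ(d).
Cyclic subgroups by order — order 1: 1; order 2: 17; order 17: 1.
Total: 19.

19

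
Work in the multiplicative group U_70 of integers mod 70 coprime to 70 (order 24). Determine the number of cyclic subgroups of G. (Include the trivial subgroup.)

A cyclic subgroup of order d is generated by each of its φ(d) elements of order d, so the cyclic subgroups of order d number (#elements of order d)/φ(d).
Cyclic subgroups by order — order 1: 1; order 2: 3; order 3: 1; order 4: 2; order 6: 3; order 12: 2.
Total: 12.

12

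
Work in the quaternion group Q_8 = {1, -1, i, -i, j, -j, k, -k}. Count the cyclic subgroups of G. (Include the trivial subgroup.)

Group the elements of G by the cyclic subgroup they generate; each cyclic subgroup of order d accounts for φ(d) elements.
Cyclic subgroups by order — order 1: 1; order 2: 1; order 4: 3.
Total: 5.

5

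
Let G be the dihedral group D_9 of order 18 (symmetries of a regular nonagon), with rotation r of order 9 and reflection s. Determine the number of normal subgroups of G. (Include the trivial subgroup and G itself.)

4

G has 16 subgroups. Checking conjugation-invariance by order — order 1: 1/1 normal; order 2: 0/9 normal; order 3: 1/1 normal; order 6: 0/3 normal; order 9: 1/1 normal; order 18: 1/1 normal.
Total normal subgroups: 4.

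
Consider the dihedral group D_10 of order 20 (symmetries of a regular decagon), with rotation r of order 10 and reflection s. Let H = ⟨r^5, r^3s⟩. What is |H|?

4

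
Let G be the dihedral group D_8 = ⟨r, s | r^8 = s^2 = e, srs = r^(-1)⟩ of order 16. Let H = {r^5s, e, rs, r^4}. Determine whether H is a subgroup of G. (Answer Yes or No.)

|H| = 4 divides |G| = 16, consistent with Lagrange.
H contains the identity, every element's inverse is in H, and H is closed under ·: it is a subgroup.

Yes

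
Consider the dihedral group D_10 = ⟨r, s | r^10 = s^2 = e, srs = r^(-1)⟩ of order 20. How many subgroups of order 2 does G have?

11

|G| = 20 and 2 | 20, so subgroups of order 2 are possible by Lagrange.
The subgroups of order 2 are: {e, r^2s}; {e, r^3s}; {e, r^4s}; {e, r^5}; … (11 in all).
So G has 11 subgroups of order 2.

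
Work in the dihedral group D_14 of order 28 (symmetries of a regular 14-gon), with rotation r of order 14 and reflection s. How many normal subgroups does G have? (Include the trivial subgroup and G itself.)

G has 28 subgroups. Checking conjugation-invariance by order — order 1: 1/1 normal; order 2: 1/15 normal; order 4: 0/7 normal; order 7: 1/1 normal; order 14: 3/3 normal; order 28: 1/1 normal.
Total normal subgroups: 7.

7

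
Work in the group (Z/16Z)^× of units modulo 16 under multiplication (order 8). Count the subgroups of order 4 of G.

|G| = 8 and 4 | 8, so subgroups of order 4 are possible by Lagrange.
The subgroups of order 4 are: {1, 3, 9, 11}; {1, 5, 9, 13}; {1, 7, 9, 15}.
So G has 3 subgroups of order 4.

3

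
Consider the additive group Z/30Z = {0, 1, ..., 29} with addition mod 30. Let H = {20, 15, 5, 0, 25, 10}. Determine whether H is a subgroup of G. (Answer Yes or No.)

Yes

|H| = 6 divides |G| = 30, consistent with Lagrange.
H contains the identity, every element's inverse is in H, and H is closed under +: it is a subgroup.
In fact H = ⟨5⟩.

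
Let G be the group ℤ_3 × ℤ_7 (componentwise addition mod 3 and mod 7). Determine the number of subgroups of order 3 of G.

1

|G| = 21 and 3 | 21, so subgroups of order 3 are possible by Lagrange.
The subgroups of order 3 are: {(0,0), (1,0), (2,0)}.
So G has 1 subgroup of order 3.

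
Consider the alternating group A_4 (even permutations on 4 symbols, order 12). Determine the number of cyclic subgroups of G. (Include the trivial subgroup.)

8

Group the elements of G by the cyclic subgroup they generate; each cyclic subgroup of order d accounts for φ(d) elements.
Cyclic subgroups by order — order 1: 1; order 2: 3; order 3: 4.
Total: 8.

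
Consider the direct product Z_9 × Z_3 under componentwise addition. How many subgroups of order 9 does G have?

4

|G| = 27 and 9 | 27, so subgroups of order 9 are possible by Lagrange.
The subgroups of order 9 are: {(0,0), (0,1), (0,2), (3,0), (3,1), (3,2), (6,0), (6,1), (6,2)}; {(0,0), (1,0), (2,0), (3,0), (4,0), (5,0), (6,0), (7,0), (8,0)}; {(0,0), (1,1), (2,2), (3,0), (4,1), (5,2), (6,0), (7,1), (8,2)}; {(0,0), (1,2), (2,1), (3,0), (4,2), (5,1), (6,0), (7,2), (8,1)}.
So G has 4 subgroups of order 9.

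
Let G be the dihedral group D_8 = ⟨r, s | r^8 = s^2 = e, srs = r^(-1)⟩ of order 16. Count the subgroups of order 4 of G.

|G| = 16 and 4 | 16, so subgroups of order 4 are possible by Lagrange.
The subgroups of order 4 are: {e, r^2, r^4, r^6}; {e, r^4, r^2s, r^6s}; {e, r^4, r^3s, r^7s}; {e, r^4, s, r^4s}; … (5 in all).
So G has 5 subgroups of order 4.

5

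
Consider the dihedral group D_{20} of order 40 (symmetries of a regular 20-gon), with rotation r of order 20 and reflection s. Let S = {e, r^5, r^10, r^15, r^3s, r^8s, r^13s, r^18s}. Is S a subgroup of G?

Yes

|S| = 8 divides |G| = 40, consistent with Lagrange.
S contains the identity, every element's inverse is in S, and S is closed under ·: it is a subgroup.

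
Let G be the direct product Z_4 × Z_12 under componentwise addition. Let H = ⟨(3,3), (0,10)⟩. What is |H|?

|⟨(3,3)⟩| = 4 and |⟨(0,10)⟩| = 6, so |H| is a multiple of lcm(4, 6) = 12 and divides |G| = 48.
Closing under the operation: H = {(0,0), (0,2), (0,4), (0,6), (0,8), (0,10), (1,1), (1,3), (1,5), (1,7), (1,9), (1,11), (2,0), (2,2), (2,4), (2,6), (2,8), (2,10), (3,1), (3,3), (3,5), (3,7), (3,9), (3,11)}, so |H| = 24.

24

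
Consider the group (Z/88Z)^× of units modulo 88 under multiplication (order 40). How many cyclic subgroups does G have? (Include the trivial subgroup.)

16

Each element a generates a cyclic subgroup ⟨a⟩; distinct elements may generate the same one (a cyclic group of order d has φ(d) generators).
Cyclic subgroups by order — order 1: 1; order 2: 7; order 5: 1; order 10: 7.
Total: 16.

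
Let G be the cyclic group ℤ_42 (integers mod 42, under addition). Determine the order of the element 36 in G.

In ℤ_42, the order of an element a is n/gcd(a, n).
gcd(36, 42) = 6, so |⟨36⟩| = 42/6 = 7.

7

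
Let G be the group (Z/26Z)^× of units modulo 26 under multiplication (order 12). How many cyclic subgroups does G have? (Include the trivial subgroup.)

Each element a generates a cyclic subgroup ⟨a⟩; distinct elements may generate the same one (a cyclic group of order d has φ(d) generators).
Cyclic subgroups by order — order 1: 1; order 2: 1; order 3: 1; order 4: 1; order 6: 1; order 12: 1.
Total: 6.

6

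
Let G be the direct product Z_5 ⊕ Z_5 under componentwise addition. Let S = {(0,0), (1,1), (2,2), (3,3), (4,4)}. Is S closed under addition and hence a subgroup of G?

|S| = 5 divides |G| = 25, consistent with Lagrange.
S contains the identity, every element's inverse is in S, and S is closed under +: it is a subgroup.
In fact S = ⟨(4,4)⟩.

Yes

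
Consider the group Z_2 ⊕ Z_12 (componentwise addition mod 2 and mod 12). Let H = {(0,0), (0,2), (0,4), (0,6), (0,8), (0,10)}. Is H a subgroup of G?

Yes

|H| = 6 divides |G| = 24, consistent with Lagrange.
H contains the identity, every element's inverse is in H, and H is closed under +: it is a subgroup.
In fact H = ⟨(0,2)⟩.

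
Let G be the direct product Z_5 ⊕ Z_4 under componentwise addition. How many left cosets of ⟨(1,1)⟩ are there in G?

|⟨(1,1)⟩| = 20 and |G| = 20.
By Lagrange, [G : H] = |G|/|H| = 20/20 = 1.

1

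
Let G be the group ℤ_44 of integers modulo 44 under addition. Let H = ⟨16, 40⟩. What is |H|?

|⟨16⟩| = 11 and |⟨40⟩| = 11, so |H| is a multiple of lcm(11, 11) = 11 and divides |G| = 44.
Closing under the operation: H = {0, 4, 8, 12, 16, 20, 24, 28, 32, 36, 40}, so |H| = 11.

11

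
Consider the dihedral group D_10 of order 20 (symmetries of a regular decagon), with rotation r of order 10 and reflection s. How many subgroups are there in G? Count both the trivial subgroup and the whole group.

|G| = 20, so by Lagrange every subgroup order divides 20. Divisors: 1, 2, 4, 5, 10, 20.
Subgroups by order — order 1: 1; order 2: 11; order 4: 5; order 5: 1; order 10: 3; order 20: 1.
Total: 1 + 11 + 5 + 1 + 3 + 1 = 22.

22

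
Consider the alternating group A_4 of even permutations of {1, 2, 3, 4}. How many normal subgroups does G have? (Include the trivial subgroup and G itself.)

G has 10 subgroups. Checking conjugation-invariance by order — order 1: 1/1 normal; order 2: 0/3 normal; order 3: 0/4 normal; order 4: 1/1 normal; order 12: 1/1 normal.
Total normal subgroups: 3.

3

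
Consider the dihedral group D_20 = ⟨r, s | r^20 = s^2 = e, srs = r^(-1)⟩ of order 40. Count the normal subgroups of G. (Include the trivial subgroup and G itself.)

9

G has 48 subgroups. Checking conjugation-invariance by order — order 1: 1/1 normal; order 2: 1/21 normal; order 4: 1/11 normal; order 5: 1/1 normal; order 8: 0/5 normal; order 10: 1/5 normal; order 20: 3/3 normal; order 40: 1/1 normal.
Total normal subgroups: 9.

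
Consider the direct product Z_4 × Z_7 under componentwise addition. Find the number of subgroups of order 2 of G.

|G| = 28 and 2 | 28, so subgroups of order 2 are possible by Lagrange.
The subgroups of order 2 are: {(0,0), (2,0)}.
So G has 1 subgroup of order 2.

1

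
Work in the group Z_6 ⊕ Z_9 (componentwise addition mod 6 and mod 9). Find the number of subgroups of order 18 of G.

|G| = 54 and 18 | 54, so subgroups of order 18 are possible by Lagrange.
The subgroups of order 18 are: {(0,0), (0,1), (0,2), (0,3), (0,4), (0,5), (0,6), (0,7), (0,8), (3,0), (3,1), (3,2), (3,3), (3,4), (3,5), (3,6), (3,7), (3,8)}; {(0,0), (0,3), (0,6), (1,0), (1,3), (1,6), (2,0), (2,3), (2,6), (3,0), (3,3), (3,6), (4,0), (4,3), (4,6), (5,0), (5,3), (5,6)}; {(0,0), (0,3), (0,6), (1,1), (1,4), (1,7), (2,2), (2,5), (2,8), (3,0), (3,3), (3,6), (4,1), (4,4), (4,7), (5,2), (5,5), (5,8)}; {(0,0), (0,3), (0,6), (1,2), (1,5), (1,8), (2,1), (2,4), (2,7), (3,0), (3,3), (3,6), (4,2), (4,5), (4,8), (5,1), (5,4), (5,7)}.
So G has 4 subgroups of order 18.

4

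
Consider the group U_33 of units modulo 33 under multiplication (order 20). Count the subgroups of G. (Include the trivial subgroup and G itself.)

|G| = 20, so by Lagrange every subgroup order divides 20. Divisors: 1, 2, 4, 5, 10, 20.
Subgroups by order — order 1: 1; order 2: 3; order 4: 1; order 5: 1; order 10: 3; order 20: 1.
Total: 1 + 3 + 1 + 1 + 3 + 1 = 10.

10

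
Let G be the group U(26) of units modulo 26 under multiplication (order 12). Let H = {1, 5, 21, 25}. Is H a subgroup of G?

Yes

|H| = 4 divides |G| = 12, consistent with Lagrange.
H contains the identity, every element's inverse is in H, and H is closed under ·: it is a subgroup.
In fact H = ⟨21⟩.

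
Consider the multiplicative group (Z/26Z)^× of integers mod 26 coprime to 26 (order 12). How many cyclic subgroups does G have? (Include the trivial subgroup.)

6

Each element a generates a cyclic subgroup ⟨a⟩; distinct elements may generate the same one (a cyclic group of order d has φ(d) generators).
Cyclic subgroups by order — order 1: 1; order 2: 1; order 3: 1; order 4: 1; order 6: 1; order 12: 1.
Total: 6.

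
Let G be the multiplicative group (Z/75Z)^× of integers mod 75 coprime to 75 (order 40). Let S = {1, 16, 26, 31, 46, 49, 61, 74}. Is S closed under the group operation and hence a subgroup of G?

Closure fails: 74 · 46 = 29 ∉ S. So S is not a subgroup.

No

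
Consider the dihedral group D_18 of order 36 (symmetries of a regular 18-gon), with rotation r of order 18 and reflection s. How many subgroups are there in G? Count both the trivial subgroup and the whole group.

|G| = 36, so by Lagrange every subgroup order divides 36. Divisors: 1, 2, 3, 4, 6, 9, 12, 18, 36.
Subgroups by order — order 1: 1; order 2: 19; order 3: 1; order 4: 9; order 6: 7; order 9: 1; order 12: 3; order 18: 3; order 36: 1.
Total: 1 + 19 + 1 + 9 + 7 + 1 + 3 + 3 + 1 = 45.

45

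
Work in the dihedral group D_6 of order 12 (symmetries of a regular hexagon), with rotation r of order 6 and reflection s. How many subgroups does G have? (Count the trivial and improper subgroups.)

|G| = 12, so by Lagrange every subgroup order divides 12. Divisors: 1, 2, 3, 4, 6, 12.
Subgroups by order — order 1: 1; order 2: 7; order 3: 1; order 4: 3; order 6: 3; order 12: 1.
Total: 1 + 7 + 1 + 3 + 3 + 1 = 16.

16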